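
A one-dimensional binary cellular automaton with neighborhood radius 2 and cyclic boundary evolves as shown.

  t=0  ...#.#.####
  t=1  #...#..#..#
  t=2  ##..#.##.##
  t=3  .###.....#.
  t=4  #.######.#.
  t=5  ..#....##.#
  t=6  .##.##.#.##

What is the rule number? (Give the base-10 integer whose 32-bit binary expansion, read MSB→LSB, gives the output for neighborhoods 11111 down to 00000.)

  ##### -> .   bit 31 = 0  t=4,i=4
  ####. -> .   bit 30 = 0  t=0,i=9
  ###.# -> #   bit 29 = 1  t=4,i=7
  ###.. -> #   bit 28 = 1  t=0,i=10
  ##.## -> .   bit 27 = 0  t=2,i=8
  ##.#. -> #   bit 26 = 1  t=4,i=8
  ##..# -> #   bit 25 = 1  t=2,i=2
  ##... -> #   bit 24 = 1  t=0,i=0
  #.### -> #   bit 23 = 1  t=0,i=7
  #.##. -> .   bit 22 = 0  t=2,i=6
  #.#.# -> .   bit 21 = 0  t=0,i=5
  #.#.. -> #   bit 20 = 1  t=5,i=10
  #..## -> #   bit 19 = 1  t=1,i=9
  #..#. -> #   bit 18 = 1  t=1,i=6
  #...# -> .   bit 17 = 0  t=0,i=1
  #.... -> #   bit 16 = 1  t=3,i=5
  .#### -> .   bit 15 = 0  t=0,i=8
  .###. -> #   bit 14 = 1  t=3,i=2
  .##.# -> .   bit 13 = 0  t=2,i=7
  .##.. -> #   bit 12 = 1  t=1,i=0
  .#.## -> .   bit 11 = 0  t=0,i=6
  .#.#. -> #   bit 10 = 1  t=0,i=4
  .#..# -> .   bit 9 = 0  t=1,i=5
  .#... -> .   bit 8 = 0  t=5,i=3
  ..### -> .   bit 7 = 0  t=3,i=1
  ..##. -> #   bit 6 = 1  t=1,i=10
  ..#.# -> .   bit 5 = 0  t=0,i=3
  ..#.. -> #   bit 4 = 1  t=1,i=4
  ...## -> .   bit 3 = 0  t=5,i=6
  ...#. -> .   bit 2 = 0  t=0,i=2
  ....# -> #   bit 1 = 1  t=3,i=7
  ..... -> #   bit 0 = 1  t=3,i=6
  bits 00110111100111010101010001010011 = 933057619

933057619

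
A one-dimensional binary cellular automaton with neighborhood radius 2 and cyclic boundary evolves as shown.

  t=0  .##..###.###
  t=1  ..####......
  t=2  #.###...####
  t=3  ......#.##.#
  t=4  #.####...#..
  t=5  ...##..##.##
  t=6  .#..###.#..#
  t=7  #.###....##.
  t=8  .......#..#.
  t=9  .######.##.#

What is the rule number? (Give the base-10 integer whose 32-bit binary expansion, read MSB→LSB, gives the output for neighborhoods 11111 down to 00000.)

  nb #####: next=.  (t=2,i=10, bit31=0)
  nb ####.: next=#  (t=1,i=4, bit30=1)
  nb ###.#: next=.  (t=0,i=7, bit29=0)
  nb ###..: next=.  (t=1,i=5, bit28=0)
  nb ##.##: next=.  (t=0,i=0, bit27=0)
  nb ##.#.: next=.  (t=3,i=10, bit26=0)
  nb ##..#: next=#  (t=0,i=3, bit25=1)
  nb ##...: next=.  (t=1,i=6, bit24=0)
  nb #.###: next=.  (t=0,i=9, bit23=0)
  nb #.##.: next=.  (t=0,i=1, bit22=0)
  nb #.#.#: next=.  (t=7,i=0, bit21=0)
  nb #.#..: next=.  (t=3,i=11, bit20=0)
  nb #..##: next=#  (t=0,i=4, bit19=1)
  nb #..#.: next=#  (t=4,i=11, bit18=1)
  nb #...#: next=#  (t=2,i=6, bit17=1)
  nb #....: next=.  (t=1,i=7, bit16=0)
  nb .####: next=#  (t=1,i=3, bit15=1)
  nb .###.: next=.  (t=0,i=6, bit14=0)
  nb .##.#: next=#  (t=3,i=9, bit13=1)
  nb .##..: next=#  (t=0,i=2, bit12=1)
  nb .#.##: next=.  (t=3,i=7, bit11=0)
  nb .#.#.: next=#  (t=6,i=0, bit10=1)
  nb .#..#: next=#  (t=4,i=10, bit9=1)
  nb .#...: next=#  (t=3,i=0, bit8=1)
  nb ..###: next=#  (t=0,i=5, bit7=1)
  nb ..##.: next=.  (t=5,i=3, bit6=0)
  nb ..#.#: next=.  (t=3,i=6, bit5=0)
  nb ..#..: next=.  (t=4,i=9, bit4=0)
  nb ...##: next=.  (t=1,i=1, bit3=0)
  nb ...#.: next=#  (t=3,i=5, bit2=1)
  nb ....#: next=#  (t=1,i=0, bit1=1)
  nb .....: next=#  (t=1,i=8, bit0=1)
  bits 01000010000011101011011110000111 = 1108260743

1108260743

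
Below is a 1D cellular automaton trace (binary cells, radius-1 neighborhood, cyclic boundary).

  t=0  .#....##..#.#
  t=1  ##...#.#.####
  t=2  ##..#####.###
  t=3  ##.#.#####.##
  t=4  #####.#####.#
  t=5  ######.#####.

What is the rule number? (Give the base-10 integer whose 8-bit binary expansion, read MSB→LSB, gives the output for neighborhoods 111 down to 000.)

230

  ### -> #   bit 7 = 1  t=1,i=0
  ##. -> #   bit 6 = 1  t=0,i=7
  #.# -> #   bit 5 = 1  t=0,i=0
  #.. -> .   bit 4 = 0  t=0,i=2
  .## -> .   bit 3 = 0  t=0,i=6
  .#. -> #   bit 2 = 1  t=0,i=1
  ..# -> #   bit 1 = 1  t=0,i=5
  ... -> .   bit 0 = 0  t=0,i=3
  bits 11100110 = 230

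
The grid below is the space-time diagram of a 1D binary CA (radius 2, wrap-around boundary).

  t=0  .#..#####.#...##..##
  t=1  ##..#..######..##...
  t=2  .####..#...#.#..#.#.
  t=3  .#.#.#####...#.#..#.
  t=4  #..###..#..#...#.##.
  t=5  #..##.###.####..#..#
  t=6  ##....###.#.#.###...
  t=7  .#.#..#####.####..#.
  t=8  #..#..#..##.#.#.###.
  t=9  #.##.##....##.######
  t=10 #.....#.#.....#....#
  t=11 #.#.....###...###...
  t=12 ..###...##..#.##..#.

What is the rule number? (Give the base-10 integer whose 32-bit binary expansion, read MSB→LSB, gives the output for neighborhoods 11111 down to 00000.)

1723292048

  #####|.  b31=0 t=0,i=6
  ####.|#  b30=1 t=0,i=7
  ###.#|#  b29=1 t=0,i=8
  ###..|.  b28=0 t=1,i=12
  ##.##|.  b27=0 t=5,i=5
  ##.#.|#  b26=1 t=0,i=0
  ##..#|#  b25=1 t=0,i=16
  ##...|.  b24=0 t=1,i=17
  #.###|#  b23=1 t=3,i=5
  #.##.|.  b22=0 t=4,i=17
  #.#.#|#  b21=1 t=3,i=3
  #.#..|#  b20=1 t=0,i=1
  #..##|.  b19=0 t=0,i=3
  #..#.|#  b18=1 t=1,i=3
  #...#|#  b17=1 t=0,i=12
  #....|#  b16=1 t=6,i=3
  .####|.  b15=0 t=0,i=5
  .###.|#  b14=1 t=4,i=4
  .##.#|.  b13=0 t=0,i=19
  .##..|#  b12=1 t=0,i=15
  .#.##|#  b11=1 t=3,i=4
  .#.#.|.  b10=0 t=2,i=12
  .#..#|.  b9=0 t=0,i=2
  .#...|#  b8=1 t=0,i=11
  ..###|#  b7=1 t=0,i=4
  ..##.|.  b6=0 t=0,i=14
  ..#.#|.  b5=0 t=2,i=11
  ..#..|#  b4=1 t=1,i=4
  ...##|.  b3=0 t=0,i=13
  ...#.|.  b2=0 t=2,i=10
  ....#|.  b1=0 t=6,i=4
  .....|.  b0=0 t=10,i=3
  bits 01100110101101110101100110010000 = 1723292048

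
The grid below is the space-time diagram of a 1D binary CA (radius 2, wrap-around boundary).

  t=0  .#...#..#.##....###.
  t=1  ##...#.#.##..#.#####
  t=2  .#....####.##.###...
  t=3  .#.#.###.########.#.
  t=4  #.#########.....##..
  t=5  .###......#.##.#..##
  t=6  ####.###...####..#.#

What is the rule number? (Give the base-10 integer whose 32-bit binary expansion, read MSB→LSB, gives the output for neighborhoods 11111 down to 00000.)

1055779993

  ##### -> .   bit 31 = 0  t=1,i=17
  ####. -> .   bit 30 = 0  t=1,i=0
  ###.# -> #   bit 29 = 1  t=2,i=9
  ###.. -> #   bit 28 = 1  t=0,i=18
  ##.## -> #   bit 27 = 1  t=2,i=10
  ##.#. -> #   bit 26 = 1  t=3,i=17
  ##..# -> #   bit 25 = 1  t=0,i=19
  ##... -> .   bit 24 = 0  t=0,i=12
  #.### -> #   bit 23 = 1  t=1,i=15
  #.##. -> #   bit 22 = 1  t=0,i=10
  #.#.# -> #   bit 21 = 1  t=1,i=7
  #.#.. -> .   bit 20 = 0  t=3,i=18
  #..## -> #   bit 19 = 1  t=5,i=17
  #..#. -> #   bit 18 = 1  t=0,i=0
  #...# -> .   bit 17 = 0  t=0,i=3
  #.... -> #   bit 16 = 1  t=0,i=13
  .#### -> #   bit 15 = 1  t=1,i=16
  .###. -> #   bit 14 = 1  t=0,i=17
  .##.# -> #   bit 13 = 1  t=2,i=12
  .##.. -> .   bit 12 = 0  t=0,i=11
  .#.## -> #   bit 11 = 1  t=0,i=9
  .#.#. -> #   bit 10 = 1  t=1,i=6
  .#..# -> .   bit 9 = 0  t=0,i=6
  .#... -> .   bit 8 = 0  t=0,i=2
  ..### -> #   bit 7 = 1  t=0,i=16
  ..##. -> .   bit 6 = 0  t=4,i=16
  ..#.# -> .   bit 5 = 0  t=0,i=8
  ..#.. -> #   bit 4 = 1  t=0,i=1
  ...## -> #   bit 3 = 1  t=0,i=15
  ...#. -> .   bit 2 = 0  t=0,i=4
  ....# -> .   bit 1 = 0  t=0,i=14
  ..... -> #   bit 0 = 1  t=4,i=13
  bits 00111110111011011110110010011001 = 1055779993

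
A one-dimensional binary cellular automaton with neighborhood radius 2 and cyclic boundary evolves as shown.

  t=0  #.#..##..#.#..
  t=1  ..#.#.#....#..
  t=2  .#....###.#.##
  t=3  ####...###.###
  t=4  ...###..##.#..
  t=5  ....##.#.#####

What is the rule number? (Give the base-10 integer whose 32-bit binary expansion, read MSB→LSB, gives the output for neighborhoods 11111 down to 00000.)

903575812

  [31] ##### => .  t=3,i=0
  [30] ####. => .  t=3,i=2
  [29] ###.# => #  t=2,i=8
  [28] ###.. => #  t=3,i=3
  [27] ##.## => .  t=3,i=10
  [26] ##.#. => #  t=2,i=0
  [25] ##..# => .  t=0,i=7
  [24] ##... => #  t=3,i=4
  [23] #.### => #  t=3,i=11
  [22] #.##. => #  t=2,i=12
  [21] #.#.# => .  t=1,i=4
  [20] #.#.. => #  t=0,i=2
  [19] #..## => #  t=0,i=4
  [18] #..#. => .  t=0,i=8
  [17] #...# => #  t=3,i=5
  [16] #.... => #  t=1,i=8
  [15] .#### => .  t=3,i=12
  [14] .###. => #  t=2,i=7
  [13] .##.# => #  t=2,i=13
  [12] .##.. => #  t=0,i=6
  [11] .#.## => #  t=2,i=11
  [10] .#.#. => .  t=0,i=1
  [9] .#..# => .  t=0,i=3
  [8] .#... => #  t=1,i=7
  [7] ..### => .  t=2,i=6
  [6] ..##. => .  t=0,i=5
  [5] ..#.# => .  t=0,i=0
  [4] ..#.. => .  t=1,i=11
  [3] ...## => .  t=2,i=5
  [2] ...#. => #  t=1,i=1
  [1] ....# => .  t=1,i=0
  [0] ..... => .  t=4,i=0
  bits 00110101110110110111100100000100 = 903575812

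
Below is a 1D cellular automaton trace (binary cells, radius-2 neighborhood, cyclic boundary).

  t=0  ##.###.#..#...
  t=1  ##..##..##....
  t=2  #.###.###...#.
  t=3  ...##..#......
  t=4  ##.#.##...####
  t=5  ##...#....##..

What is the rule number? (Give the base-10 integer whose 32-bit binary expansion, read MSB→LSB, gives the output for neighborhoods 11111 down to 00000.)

  ##### -> .   bit 31 = 0  t=4,i=12
  ####. -> #   bit 30 = 1  t=4,i=0
  ###.# -> #   bit 29 = 1  t=0,i=5
  ###.. -> .   bit 28 = 0  t=2,i=8
  ##.## -> .   bit 27 = 0  t=0,i=2
  ##.#. -> .   bit 26 = 0  t=0,i=6
  ##..# -> #   bit 25 = 1  t=1,i=2
  ##... -> .   bit 24 = 0  t=1,i=10
  #.### -> .   bit 23 = 0  t=0,i=3
  #.##. -> #   bit 22 = 1  t=4,i=5
  #.#.# -> .   bit 21 = 0  t=2,i=0
  #.#.. -> .   bit 20 = 0  t=0,i=7
  #..## -> #   bit 19 = 1  t=1,i=3
  #..#. -> #   bit 18 = 1  t=0,i=9
  #...# -> .   bit 17 = 0  t=0,i=12
  #.... -> .   bit 16 = 0  t=1,i=11
  .#### -> #   bit 15 = 1  t=4,i=11
  .###. -> #   bit 14 = 1  t=0,i=4
  .##.# -> #   bit 13 = 1  t=0,i=1
  .##.. -> .   bit 12 = 0  t=1,i=1
  .#.## -> .   bit 11 = 0  t=2,i=1
  .#.#. -> .   bit 10 = 0  t=2,i=13
  .#..# -> #   bit 9 = 1  t=0,i=8
  .#... -> .   bit 8 = 0  t=0,i=11
  ..### -> #   bit 7 = 1  t=4,i=10
  ..##. -> #   bit 6 = 1  t=0,i=0
  ..#.# -> .   bit 5 = 0  t=2,i=12
  ..#.. -> .   bit 4 = 0  t=0,i=10
  ...## -> .   bit 3 = 0  t=0,i=13
  ...#. -> .   bit 2 = 0  t=2,i=11
  ....# -> #   bit 1 = 1  t=1,i=12
  ..... -> #   bit 0 = 1  t=3,i=0
  bits 01100010010011001110001011000011 = 1649205955

1649205955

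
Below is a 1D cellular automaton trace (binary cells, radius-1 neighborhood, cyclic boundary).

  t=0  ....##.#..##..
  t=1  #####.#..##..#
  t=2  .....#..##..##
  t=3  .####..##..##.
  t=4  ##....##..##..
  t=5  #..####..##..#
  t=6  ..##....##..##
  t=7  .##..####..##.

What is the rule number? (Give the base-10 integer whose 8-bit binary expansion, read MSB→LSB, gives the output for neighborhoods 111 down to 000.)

  nb ###: next=.  (t=1,i=0, bit7=0)
  nb ##.: next=.  (t=0,i=5, bit6=0)
  nb #.#: next=#  (t=0,i=6, bit5=1)
  nb #..: next=.  (t=0,i=8, bit4=0)
  nb .##: next=#  (t=0,i=4, bit3=1)
  nb .#.: next=.  (t=0,i=7, bit2=0)
  nb ..#: next=#  (t=0,i=3, bit1=1)
  nb ...: next=#  (t=0,i=0, bit0=1)
  bits 00101011 = 43

43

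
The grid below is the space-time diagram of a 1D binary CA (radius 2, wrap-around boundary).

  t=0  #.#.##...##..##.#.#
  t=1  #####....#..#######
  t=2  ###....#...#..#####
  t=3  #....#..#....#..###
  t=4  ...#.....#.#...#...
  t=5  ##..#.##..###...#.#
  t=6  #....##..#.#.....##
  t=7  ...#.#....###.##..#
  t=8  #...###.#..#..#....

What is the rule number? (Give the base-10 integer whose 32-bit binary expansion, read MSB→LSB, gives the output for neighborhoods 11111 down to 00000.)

2230873411

  ##### -> #   bit 31 = 1  t=1,i=0
  ####. -> .   bit 30 = 0  t=1,i=3
  ###.# -> .   bit 29 = 0  t=7,i=12
  ###.. -> .   bit 28 = 0  t=1,i=4
  ##.## -> .   bit 27 = 0  t=7,i=13
  ##.#. -> #   bit 26 = 1  t=0,i=1
  ##..# -> .   bit 25 = 0  t=0,i=11
  ##... -> .   bit 24 = 0  t=0,i=6
  #.### -> #   bit 23 = 1  t=5,i=18
  #.##. -> #   bit 22 = 1  t=0,i=4
  #.#.# -> #   bit 21 = 1  t=0,i=2
  #.#.. -> #   bit 20 = 1  t=4,i=11
  #..## -> #   bit 19 = 1  t=0,i=12
  #..#. -> .   bit 18 = 0  t=3,i=7
  #...# -> .   bit 17 = 0  t=0,i=7
  #.... -> .   bit 16 = 0  t=1,i=6
  .#### -> .   bit 15 = 0  t=1,i=13
  .###. -> #   bit 14 = 1  t=5,i=0
  .##.# -> #   bit 13 = 1  t=0,i=0
  .##.. -> .   bit 12 = 0  t=0,i=5
  .#.## -> #   bit 11 = 1  t=0,i=3
  .#.#. -> #   bit 10 = 1  t=4,i=10
  .#..# -> .   bit 9 = 0  t=1,i=10
  .#... -> #   bit 8 = 1  t=2,i=8
  ..### -> .   bit 7 = 0  t=1,i=12
  ..##. -> #   bit 6 = 1  t=0,i=9
  ..#.# -> .   bit 5 = 0  t=4,i=9
  ..#.. -> .   bit 4 = 0  t=1,i=9
  ...## -> .   bit 3 = 0  t=0,i=8
  ...#. -> .   bit 2 = 0  t=1,i=8
  ....# -> #   bit 1 = 1  t=1,i=7
  ..... -> #   bit 0 = 1  t=4,i=0
  bits 10000100111110000110110101000011 = 2230873411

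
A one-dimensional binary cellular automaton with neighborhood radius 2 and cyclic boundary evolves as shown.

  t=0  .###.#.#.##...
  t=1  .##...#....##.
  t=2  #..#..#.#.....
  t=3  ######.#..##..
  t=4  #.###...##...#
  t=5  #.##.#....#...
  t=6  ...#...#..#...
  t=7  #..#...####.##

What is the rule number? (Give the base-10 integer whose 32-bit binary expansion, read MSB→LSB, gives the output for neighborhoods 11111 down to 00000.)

  [31] ##### => #  t=3,i=2
  [30] ####. => #  t=3,i=4
  [29] ###.# => .  t=0,i=3
  [28] ###.. => .  t=4,i=4
  [27] ##.## => .  t=4,i=1
  [26] ##.#. => .  t=0,i=4
  [25] ##..# => .  t=1,i=13
  [24] ##... => #  t=0,i=11
  [23] #.### => #  t=4,i=2
  [22] #.##. => .  t=0,i=9
  [21] #.#.# => .  t=0,i=5
  [20] #.#.. => .  t=2,i=8
  [19] #..## => #  t=1,i=0
  [18] #..#. => #  t=2,i=2
  [17] #...# => .  t=1,i=4
  [16] #.... => #  t=0,i=12
  [15] .#### => .  t=3,i=1
  [14] .###. => #  t=0,i=2
  [13] .##.# => #  t=4,i=0
  [12] .##.. => .  t=0,i=10
  [11] .#.## => .  t=0,i=8
  [10] .#.#. => #  t=0,i=6
  [9] .#..# => #  t=2,i=1
  [8] .#... => .  t=1,i=7
  [7] ..### => #  t=0,i=1
  [6] ..##. => .  t=1,i=1
  [5] ..#.# => .  t=2,i=6
  [4] ..#.. => #  t=1,i=6
  [3] ...## => .  t=0,i=0
  [2] ...#. => .  t=1,i=5
  [1] ....# => .  t=0,i=13
  [0] ..... => #  t=2,i=11
  bits 11000001100011010110011010010001 = 3247269521

3247269521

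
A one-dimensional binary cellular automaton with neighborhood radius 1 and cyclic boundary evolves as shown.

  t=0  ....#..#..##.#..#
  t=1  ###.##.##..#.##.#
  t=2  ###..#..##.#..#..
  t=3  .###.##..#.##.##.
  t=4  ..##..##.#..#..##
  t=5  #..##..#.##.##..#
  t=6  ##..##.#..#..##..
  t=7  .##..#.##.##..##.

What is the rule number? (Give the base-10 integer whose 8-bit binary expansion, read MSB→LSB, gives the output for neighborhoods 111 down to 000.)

213

  nb ###: next=#  (t=1,i=0, bit7=1)
  nb ##.: next=#  (t=0,i=11, bit6=1)
  nb #.#: next=.  (t=0,i=12, bit5=0)
  nb #..: next=#  (t=0,i=0, bit4=1)
  nb .##: next=.  (t=0,i=10, bit3=0)
  nb .#.: next=#  (t=0,i=4, bit2=1)
  nb ..#: next=.  (t=0,i=3, bit1=0)
  nb ...: next=#  (t=0,i=1, bit0=1)
  bits 11010101 = 213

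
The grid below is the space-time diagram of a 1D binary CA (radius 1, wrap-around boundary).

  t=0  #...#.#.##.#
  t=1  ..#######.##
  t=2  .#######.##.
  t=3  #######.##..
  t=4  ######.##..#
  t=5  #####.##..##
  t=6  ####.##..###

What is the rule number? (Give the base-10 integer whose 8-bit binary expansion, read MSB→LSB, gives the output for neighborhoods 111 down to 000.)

175

  nb ###: next=#  (t=1,i=3, bit7=1)
  nb ##.: next=.  (t=0,i=0, bit6=0)
  nb #.#: next=#  (t=0,i=5, bit5=1)
  nb #..: next=.  (t=0,i=1, bit4=0)
  nb .##: next=#  (t=0,i=8, bit3=1)
  nb .#.: next=#  (t=0,i=4, bit2=1)
  nb ..#: next=#  (t=0,i=3, bit1=1)
  nb ...: next=#  (t=0,i=2, bit0=1)
  bits 10101111 = 175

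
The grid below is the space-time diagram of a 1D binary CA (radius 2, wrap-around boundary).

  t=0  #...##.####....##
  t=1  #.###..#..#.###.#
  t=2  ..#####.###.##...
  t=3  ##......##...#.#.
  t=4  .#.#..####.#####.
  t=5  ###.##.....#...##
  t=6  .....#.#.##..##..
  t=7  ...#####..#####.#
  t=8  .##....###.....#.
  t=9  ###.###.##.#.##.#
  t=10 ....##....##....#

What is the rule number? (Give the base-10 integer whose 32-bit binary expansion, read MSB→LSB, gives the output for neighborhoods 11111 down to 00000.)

  ##### -> .   bit 31 = 0  t=2,i=4
  ####. -> .   bit 30 = 0  t=0,i=9
  ###.# -> .   bit 29 = 0  t=1,i=14
  ###.. -> #   bit 28 = 1  t=0,i=0
  ##.## -> .   bit 27 = 0  t=0,i=6
  ##.#. -> #   bit 26 = 1  t=7,i=15
  ##..# -> #   bit 25 = 1  t=1,i=5
  ##... -> .   bit 24 = 0  t=0,i=1
  #.### -> #   bit 23 = 1  t=0,i=7
  #.##. -> .   bit 22 = 0  t=1,i=16
  #.#.# -> #   bit 21 = 1  t=3,i=15
  #.#.. -> .   bit 20 = 0  t=4,i=3
  #..## -> #   bit 19 = 1  t=4,i=5
  #..#. -> #   bit 18 = 1  t=1,i=6
  #...# -> #   bit 17 = 1  t=0,i=2
  #.... -> #   bit 16 = 1  t=0,i=12
  .#### -> .   bit 15 = 0  t=0,i=8
  .###. -> #   bit 14 = 1  t=0,i=16
  .##.# -> .   bit 13 = 0  t=0,i=5
  .##.. -> #   bit 12 = 1  t=2,i=13
  .#.## -> .   bit 11 = 0  t=1,i=11
  .#.#. -> #   bit 10 = 1  t=3,i=14
  .#..# -> #   bit 9 = 1  t=1,i=8
  .#... -> .   bit 8 = 0  t=5,i=12
  ..### -> .   bit 7 = 0  t=0,i=15
  ..##. -> #   bit 6 = 1  t=0,i=4
  ..#.# -> #   bit 5 = 1  t=1,i=10
  ..#.. -> .   bit 4 = 0  t=1,i=7
  ...## -> #   bit 3 = 1  t=0,i=3
  ...#. -> #   bit 2 = 1  t=3,i=12
  ....# -> #   bit 1 = 1  t=0,i=13
  ..... -> .   bit 0 = 0  t=2,i=16
  bits 00010110101011110101011001101110 = 380589678

380589678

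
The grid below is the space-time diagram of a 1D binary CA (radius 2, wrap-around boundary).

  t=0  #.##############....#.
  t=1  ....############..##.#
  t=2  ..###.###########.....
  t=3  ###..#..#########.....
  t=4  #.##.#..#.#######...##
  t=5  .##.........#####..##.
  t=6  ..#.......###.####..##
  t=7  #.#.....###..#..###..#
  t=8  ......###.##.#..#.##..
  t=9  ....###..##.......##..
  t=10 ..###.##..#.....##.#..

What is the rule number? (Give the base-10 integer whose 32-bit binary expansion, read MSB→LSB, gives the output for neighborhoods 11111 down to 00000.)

  ##### -> #   bit 31 = 1  t=0,i=4
  ####. -> #   bit 30 = 1  t=0,i=14
  ###.# -> .   bit 29 = 0  t=2,i=4
  ###.. -> #   bit 28 = 1  t=0,i=15
  ##.## -> #   bit 27 = 1  t=2,i=5
  ##.#. -> .   bit 26 = 0  t=1,i=20
  ##..# -> #   bit 25 = 1  t=1,i=16
  ##... -> .   bit 24 = 0  t=0,i=16
  #.### -> .   bit 23 = 0  t=0,i=2
  #.##. -> #   bit 22 = 1  t=4,i=2
  #.#.# -> .   bit 21 = 0  t=0,i=0
  #.#.. -> .   bit 20 = 0  t=1,i=21
  #..## -> .   bit 19 = 0  t=1,i=17
  #..#. -> .   bit 18 = 0  t=3,i=4
  #...# -> .   bit 17 = 0  t=4,i=18
  #.... -> .   bit 16 = 0  t=0,i=17
  .#### -> .   bit 15 = 0  t=0,i=3
  .###. -> .   bit 14 = 0  t=2,i=3
  .##.# -> .   bit 13 = 0  t=1,i=19
  .##.. -> #   bit 12 = 1  t=5,i=2
  .#.## -> .   bit 11 = 0  t=0,i=1
  .#.#. -> #   bit 10 = 1  t=0,i=21
  .#..# -> .   bit 9 = 0  t=3,i=6
  .#... -> .   bit 8 = 0  t=1,i=0
  ..### -> #   bit 7 = 1  t=1,i=4
  ..##. -> .   bit 6 = 0  t=1,i=18
  ..#.# -> .   bit 5 = 0  t=0,i=20
  ..#.. -> #   bit 4 = 1  t=3,i=5
  ...## -> #   bit 3 = 1  t=1,i=3
  ...#. -> #   bit 2 = 1  t=0,i=19
  ....# -> #   bit 1 = 1  t=0,i=18
  ..... -> .   bit 0 = 0  t=2,i=19
  bits 11011010010000000001010010011110 = 3661632670

3661632670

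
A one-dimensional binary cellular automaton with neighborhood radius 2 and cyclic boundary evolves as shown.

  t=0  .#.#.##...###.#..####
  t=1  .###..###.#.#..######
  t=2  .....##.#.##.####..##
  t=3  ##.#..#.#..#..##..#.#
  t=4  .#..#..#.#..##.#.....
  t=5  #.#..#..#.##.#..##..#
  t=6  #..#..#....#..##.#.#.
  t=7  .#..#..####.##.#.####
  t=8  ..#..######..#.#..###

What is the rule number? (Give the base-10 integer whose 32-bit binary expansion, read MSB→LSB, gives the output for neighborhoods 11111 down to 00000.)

1630254982

  nb #####: next=.  (t=1,i=17, bit31=0)
  nb ####.: next=#  (t=0,i=19, bit30=1)
  nb ###.#: next=#  (t=0,i=12, bit29=1)
  nb ###..: next=.  (t=1,i=3, bit28=0)
  nb ##.##: next=.  (t=1,i=0, bit27=0)
  nb ##.#.: next=.  (t=0,i=0, bit26=0)
  nb ##..#: next=.  (t=1,i=4, bit25=0)
  nb ##...: next=#  (t=0,i=7, bit24=1)
  nb #.###: next=.  (t=1,i=1, bit23=0)
  nb #.##.: next=.  (t=0,i=5, bit22=0)
  nb #.#.#: next=#  (t=0,i=1, bit21=1)
  nb #.#..: next=.  (t=0,i=14, bit20=0)
  nb #..##: next=#  (t=0,i=16, bit19=1)
  nb #..#.: next=.  (t=3,i=5, bit18=0)
  nb #...#: next=#  (t=0,i=8, bit17=1)
  nb #....: next=#  (t=2,i=1, bit16=1)
  nb .####: next=#  (t=0,i=18, bit15=1)
  nb .###.: next=.  (t=0,i=11, bit14=0)
  nb .##.#: next=#  (t=2,i=6, bit13=1)
  nb .##..: next=#  (t=0,i=6, bit12=1)
  nb .#.##: next=.  (t=0,i=4, bit11=0)
  nb .#.#.: next=#  (t=0,i=2, bit10=1)
  nb .#..#: next=#  (t=0,i=15, bit9=1)
  nb .#...: next=#  (t=4,i=16, bit8=1)
  nb ..###: next=#  (t=0,i=10, bit7=1)
  nb ..##.: next=.  (t=2,i=5, bit6=0)
  nb ..#.#: next=.  (t=3,i=6, bit5=0)
  nb ..#..: next=.  (t=3,i=11, bit4=0)
  nb ...##: next=.  (t=0,i=9, bit3=0)
  nb ...#.: next=#  (t=4,i=0, bit2=1)
  nb ....#: next=#  (t=2,i=3, bit1=1)
  nb .....: next=.  (t=2,i=2, bit0=0)
  bits 01100001001010111011011110000110 = 1630254982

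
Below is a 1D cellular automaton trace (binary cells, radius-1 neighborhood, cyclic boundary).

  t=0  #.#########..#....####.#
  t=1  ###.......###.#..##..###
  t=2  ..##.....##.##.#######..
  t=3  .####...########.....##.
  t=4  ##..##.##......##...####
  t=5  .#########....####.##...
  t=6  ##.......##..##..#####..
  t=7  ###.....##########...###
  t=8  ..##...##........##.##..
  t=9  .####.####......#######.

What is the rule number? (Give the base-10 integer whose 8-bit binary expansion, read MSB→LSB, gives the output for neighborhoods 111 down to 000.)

  [7] ### => .  t=0,i=3
  [6] ##. => #  t=0,i=0
  [5] #.# => #  t=0,i=1
  [4] #.. => #  t=0,i=11
  [3] .## => #  t=0,i=2
  [2] .#. => .  t=0,i=13
  [1] ..# => #  t=0,i=12
  [0] ... => .  t=0,i=15
  bits 01111010 = 122

122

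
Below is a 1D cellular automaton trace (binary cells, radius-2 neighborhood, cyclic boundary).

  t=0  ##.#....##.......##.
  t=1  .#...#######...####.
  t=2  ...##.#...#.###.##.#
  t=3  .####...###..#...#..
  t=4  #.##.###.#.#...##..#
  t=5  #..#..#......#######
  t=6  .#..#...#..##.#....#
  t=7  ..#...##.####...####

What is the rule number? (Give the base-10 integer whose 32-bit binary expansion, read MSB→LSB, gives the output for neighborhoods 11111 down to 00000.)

1124856430

  ##### -> .   bit 31 = 0  t=1,i=7
  ####. -> #   bit 30 = 1  t=1,i=10
  ###.# -> .   bit 29 = 0  t=2,i=14
  ###.. -> .   bit 28 = 0  t=1,i=11
  ##.## -> .   bit 27 = 0  t=0,i=19
  ##.#. -> .   bit 26 = 0  t=0,i=2
  ##..# -> #   bit 25 = 1  t=1,i=19
  ##... -> #   bit 24 = 1  t=0,i=10
  #.### -> .   bit 23 = 0  t=2,i=12
  #.##. -> .   bit 22 = 0  t=0,i=0
  #.#.# -> .   bit 21 = 0  t=4,i=9
  #.#.. -> .   bit 20 = 0  t=0,i=3
  #..## -> #   bit 19 = 1  t=4,i=18
  #..#. -> .   bit 18 = 0  t=1,i=0
  #...# -> #   bit 17 = 1  t=1,i=3
  #.... -> #   bit 16 = 1  t=0,i=5
  .#### -> #   bit 15 = 1  t=1,i=6
  .###. -> #   bit 14 = 1  t=2,i=13
  .##.# -> #   bit 13 = 1  t=0,i=1
  .##.. -> #   bit 12 = 1  t=0,i=9
  .#.## -> .   bit 11 = 0  t=2,i=11
  .#.#. -> .   bit 10 = 0  t=4,i=10
  .#..# -> #   bit 9 = 1  t=5,i=4
  .#... -> .   bit 8 = 0  t=0,i=4
  ..### -> .   bit 7 = 0  t=1,i=5
  ..##. -> #   bit 6 = 1  t=0,i=8
  ..#.# -> #   bit 5 = 1  t=2,i=10
  ..#.. -> .   bit 4 = 0  t=1,i=1
  ...## -> #   bit 3 = 1  t=0,i=7
  ...#. -> #   bit 2 = 1  t=2,i=9
  ....# -> #   bit 1 = 1  t=0,i=6
  ..... -> .   bit 0 = 0  t=0,i=12
  bits 01000011000010111111001001101110 = 1124856430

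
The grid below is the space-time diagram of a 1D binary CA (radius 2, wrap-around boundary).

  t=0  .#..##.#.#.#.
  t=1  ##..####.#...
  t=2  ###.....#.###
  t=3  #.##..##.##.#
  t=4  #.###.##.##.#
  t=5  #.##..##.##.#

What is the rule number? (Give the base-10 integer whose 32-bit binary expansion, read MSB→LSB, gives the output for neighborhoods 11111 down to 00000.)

  ##### -> #   bit 31 = 1  t=2,i=0
  ####. -> .   bit 30 = 0  t=1,i=6
  ###.# -> .   bit 29 = 0  t=1,i=7
  ###.. -> #   bit 28 = 1  t=2,i=2
  ##.## -> .   bit 27 = 0  t=3,i=1
  ##.#. -> #   bit 26 = 1  t=0,i=6
  ##..# -> #   bit 25 = 1  t=1,i=2
  ##... -> #   bit 24 = 1  t=2,i=3
  #.### -> #   bit 23 = 1  t=2,i=10
  #.##. -> #   bit 22 = 1  t=3,i=2
  #.#.# -> #   bit 21 = 1  t=0,i=7
  #.#.. -> .   bit 20 = 0  t=0,i=11
  #..## -> .   bit 19 = 0  t=0,i=3
  #..#. -> #   bit 18 = 1  t=0,i=0
  #...# -> #   bit 17 = 1  t=1,i=11
  #.... -> .   bit 16 = 0  t=2,i=4
  .#### -> .   bit 15 = 0  t=1,i=5
  .###. -> #   bit 14 = 1  t=4,i=3
  .##.# -> #   bit 13 = 1  t=0,i=5
  .##.. -> #   bit 12 = 1  t=1,i=1
  .#.## -> #   bit 11 = 1  t=2,i=9
  .#.#. -> .   bit 10 = 0  t=0,i=8
  .#..# -> .   bit 9 = 0  t=0,i=2
  .#... -> #   bit 8 = 1  t=1,i=10
  ..### -> .   bit 7 = 0  t=1,i=4
  ..##. -> #   bit 6 = 1  t=0,i=4
  ..#.# -> .   bit 5 = 0  t=2,i=8
  ..#.. -> #   bit 4 = 1  t=0,i=1
  ...## -> #   bit 3 = 1  t=1,i=12
  ...#. -> #   bit 2 = 1  t=2,i=7
  ....# -> #   bit 1 = 1  t=2,i=6
  ..... -> .   bit 0 = 0  t=2,i=5
  bits 10010111111001100111100101011110 = 2548463966

2548463966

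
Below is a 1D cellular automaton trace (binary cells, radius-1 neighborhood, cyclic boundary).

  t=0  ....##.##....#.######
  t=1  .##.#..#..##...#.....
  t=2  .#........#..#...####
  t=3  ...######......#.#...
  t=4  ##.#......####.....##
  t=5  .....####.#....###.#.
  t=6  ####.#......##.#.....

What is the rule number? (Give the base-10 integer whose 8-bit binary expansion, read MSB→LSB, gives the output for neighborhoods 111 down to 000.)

  ###|.  b7=0 t=0,i=16
  ##.|.  b6=0 t=0,i=5
  #.#|.  b5=0 t=0,i=6
  #..|.  b4=0 t=0,i=0
  .##|#  b3=1 t=0,i=4
  .#.|.  b2=0 t=0,i=13
  ..#|.  b1=0 t=0,i=3
  ...|#  b0=1 t=0,i=1
  bits 00001001 = 9

9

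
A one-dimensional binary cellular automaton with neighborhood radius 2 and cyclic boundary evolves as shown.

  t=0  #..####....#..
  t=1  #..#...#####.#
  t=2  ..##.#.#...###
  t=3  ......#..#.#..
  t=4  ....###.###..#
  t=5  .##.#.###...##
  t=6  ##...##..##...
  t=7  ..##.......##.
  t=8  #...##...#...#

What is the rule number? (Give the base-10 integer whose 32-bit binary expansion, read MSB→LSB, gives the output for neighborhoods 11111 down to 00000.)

  nb #####: next=.  (t=1,i=9, bit31=0)
  nb ####.: next=.  (t=0,i=5, bit30=0)
  nb ###.#: next=#  (t=1,i=11, bit29=1)
  nb ###..: next=.  (t=0,i=6, bit28=0)
  nb ##.##: next=#  (t=1,i=12, bit27=1)
  nb ##.#.: next=.  (t=2,i=4, bit26=0)
  nb ##..#: next=.  (t=1,i=1, bit25=0)
  nb ##...: next=#  (t=0,i=7, bit24=1)
  nb #.###: next=#  (t=4,i=8, bit23=1)
  nb #.##.: next=#  (t=1,i=13, bit22=1)
  nb #.#.#: next=.  (t=2,i=5, bit21=0)
  nb #.#..: next=.  (t=2,i=7, bit20=0)
  nb #..##: next=.  (t=0,i=2, bit19=0)
  nb #..#.: next=#  (t=0,i=13, bit18=1)
  nb #...#: next=#  (t=1,i=5, bit17=1)
  nb #....: next=#  (t=0,i=8, bit16=1)
  nb .####: next=.  (t=0,i=4, bit15=0)
  nb .###.: next=.  (t=2,i=12, bit14=0)
  nb .##.#: next=.  (t=2,i=3, bit13=0)
  nb .##..: next=.  (t=1,i=0, bit12=0)
  nb .#.##: next=#  (t=5,i=5, bit11=1)
  nb .#.#.: next=#  (t=2,i=6, bit10=1)
  nb .#..#: next=.  (t=0,i=1, bit9=0)
  nb .#...: next=.  (t=1,i=4, bit8=0)
  nb ..###: next=#  (t=0,i=3, bit7=1)
  nb ..##.: next=.  (t=2,i=2, bit6=0)
  nb ..#.#: next=#  (t=3,i=9, bit5=1)
  nb ..#..: next=#  (t=0,i=0, bit4=1)
  nb ...##: next=.  (t=1,i=6, bit3=0)
  nb ...#.: next=#  (t=0,i=10, bit2=1)
  nb ....#: next=#  (t=0,i=9, bit1=1)
  nb .....: next=.  (t=3,i=0, bit0=0)
  bits 00101001110001110000110010110110 = 700910774

700910774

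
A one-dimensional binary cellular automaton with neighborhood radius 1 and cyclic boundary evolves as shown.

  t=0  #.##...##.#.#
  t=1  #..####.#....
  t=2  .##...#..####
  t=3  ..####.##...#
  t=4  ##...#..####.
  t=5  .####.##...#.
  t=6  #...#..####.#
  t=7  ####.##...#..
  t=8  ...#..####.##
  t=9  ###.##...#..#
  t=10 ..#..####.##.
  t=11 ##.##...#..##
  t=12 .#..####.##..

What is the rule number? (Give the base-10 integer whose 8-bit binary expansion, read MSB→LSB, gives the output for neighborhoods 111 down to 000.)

  ###|.  b7=0 t=1,i=4
  ##.|#  b6=1 t=0,i=0
  #.#|.  b5=0 t=0,i=1
  #..|#  b4=1 t=0,i=4
  .##|.  b3=0 t=0,i=2
  .#.|.  b2=0 t=0,i=10
  ..#|#  b1=1 t=0,i=6
  ...|#  b0=1 t=0,i=5
  bits 01010011 = 83

83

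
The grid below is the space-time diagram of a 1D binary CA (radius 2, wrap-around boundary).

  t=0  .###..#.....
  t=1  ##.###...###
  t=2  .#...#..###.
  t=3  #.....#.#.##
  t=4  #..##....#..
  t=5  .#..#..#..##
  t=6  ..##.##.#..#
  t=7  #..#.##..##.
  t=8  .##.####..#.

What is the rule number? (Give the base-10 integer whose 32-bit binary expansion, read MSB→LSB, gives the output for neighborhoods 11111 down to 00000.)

843365003

  nb #####: next=.  (t=1,i=11, bit31=0)
  nb ####.: next=.  (t=1,i=0, bit30=0)
  nb ###.#: next=#  (t=1,i=1, bit29=1)
  nb ###..: next=#  (t=0,i=3, bit28=1)
  nb ##.##: next=.  (t=1,i=2, bit27=0)
  nb ##.#.: next=.  (t=5,i=0, bit26=0)
  nb ##..#: next=#  (t=0,i=4, bit25=1)
  nb ##...: next=.  (t=1,i=6, bit24=0)
  nb #.###: next=.  (t=1,i=3, bit23=0)
  nb #.##.: next=#  (t=6,i=5, bit22=1)
  nb #.#.#: next=.  (t=3,i=8, bit21=0)
  nb #.#..: next=.  (t=5,i=1, bit20=0)
  nb #..##: next=.  (t=2,i=7, bit19=0)
  nb #..#.: next=#  (t=0,i=5, bit18=1)
  nb #...#: next=.  (t=1,i=7, bit17=0)
  nb #....: next=.  (t=0,i=8, bit16=0)
  nb .####: next=#  (t=1,i=10, bit15=1)
  nb .###.: next=.  (t=0,i=2, bit14=0)
  nb .##.#: next=#  (t=5,i=11, bit13=1)
  nb .##..: next=#  (t=4,i=4, bit12=1)
  nb .#.##: next=#  (t=3,i=9, bit11=1)
  nb .#.#.: next=.  (t=3,i=7, bit10=0)
  nb .#..#: next=#  (t=2,i=6, bit9=1)
  nb .#...: next=.  (t=0,i=7, bit8=0)
  nb ..###: next=#  (t=0,i=1, bit7=1)
  nb ..##.: next=.  (t=4,i=3, bit6=0)
  nb ..#.#: next=.  (t=3,i=6, bit5=0)
  nb ..#..: next=.  (t=0,i=6, bit4=0)
  nb ...##: next=#  (t=0,i=0, bit3=1)
  nb ...#.: next=.  (t=2,i=4, bit2=0)
  nb ....#: next=#  (t=0,i=11, bit1=1)
  nb .....: next=#  (t=0,i=9, bit0=1)
  bits 00110010010001001011101010001011 = 843365003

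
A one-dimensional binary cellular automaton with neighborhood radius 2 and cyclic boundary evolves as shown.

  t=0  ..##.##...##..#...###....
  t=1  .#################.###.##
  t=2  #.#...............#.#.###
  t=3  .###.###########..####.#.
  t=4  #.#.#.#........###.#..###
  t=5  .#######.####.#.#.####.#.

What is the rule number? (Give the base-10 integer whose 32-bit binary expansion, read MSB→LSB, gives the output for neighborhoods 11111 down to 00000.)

528416633

  ##### -> .   bit 31 = 0  t=1,i=3
  ####. -> .   bit 30 = 0  t=1,i=16
  ###.# -> .   bit 29 = 0  t=1,i=17
  ###.. -> #   bit 28 = 1  t=0,i=20
  ##.## -> #   bit 27 = 1  t=0,i=4
  ##.#. -> #   bit 26 = 1  t=2,i=1
  ##..# -> #   bit 25 = 1  t=0,i=12
  ##... -> #   bit 24 = 1  t=0,i=7
  #.### -> .   bit 23 = 0  t=1,i=1
  #.##. -> #   bit 22 = 1  t=0,i=5
  #.#.# -> #   bit 21 = 1  t=2,i=20
  #.#.. -> #   bit 20 = 1  t=2,i=2
  #..## -> #   bit 19 = 1  t=3,i=0
  #..#. -> #   bit 18 = 1  t=0,i=13
  #...# -> #   bit 17 = 1  t=0,i=8
  #.... -> .   bit 16 = 0  t=0,i=22
  .#### -> #   bit 15 = 1  t=1,i=2
  .###. -> #   bit 14 = 1  t=0,i=19
  .##.# -> #   bit 13 = 1  t=0,i=3
  .##.. -> #   bit 12 = 1  t=0,i=6
  .#.## -> #   bit 11 = 1  t=2,i=21
  .#.#. -> #   bit 10 = 1  t=2,i=19
  .#..# -> #   bit 9 = 1  t=3,i=24
  .#... -> #   bit 8 = 1  t=0,i=15
  ..### -> .   bit 7 = 0  t=0,i=18
  ..##. -> #   bit 6 = 1  t=0,i=2
  ..#.# -> #   bit 5 = 1  t=2,i=18
  ..#.. -> #   bit 4 = 1  t=0,i=14
  ...## -> #   bit 3 = 1  t=0,i=1
  ...#. -> .   bit 2 = 0  t=2,i=17
  ....# -> .   bit 1 = 0  t=0,i=0
  ..... -> #   bit 0 = 1  t=0,i=23
  bits 00011111011111101111111101111001 = 528416633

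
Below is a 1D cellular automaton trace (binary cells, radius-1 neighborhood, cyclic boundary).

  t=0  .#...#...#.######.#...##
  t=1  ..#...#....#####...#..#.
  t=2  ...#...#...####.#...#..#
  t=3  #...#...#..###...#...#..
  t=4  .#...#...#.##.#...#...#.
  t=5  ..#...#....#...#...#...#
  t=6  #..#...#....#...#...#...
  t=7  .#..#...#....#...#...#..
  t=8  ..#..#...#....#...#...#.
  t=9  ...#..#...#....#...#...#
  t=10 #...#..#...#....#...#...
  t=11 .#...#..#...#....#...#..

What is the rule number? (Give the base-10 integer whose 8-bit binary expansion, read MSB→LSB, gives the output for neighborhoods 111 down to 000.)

152

  ###|#  b7=1 t=0,i=12
  ##.|.  b6=0 t=0,i=16
  #.#|.  b5=0 t=0,i=0
  #..|#  b4=1 t=0,i=2
  .##|#  b3=1 t=0,i=11
  .#.|.  b2=0 t=0,i=1
  ..#|.  b1=0 t=0,i=4
  ...|.  b0=0 t=0,i=3
  bits 10011000 = 152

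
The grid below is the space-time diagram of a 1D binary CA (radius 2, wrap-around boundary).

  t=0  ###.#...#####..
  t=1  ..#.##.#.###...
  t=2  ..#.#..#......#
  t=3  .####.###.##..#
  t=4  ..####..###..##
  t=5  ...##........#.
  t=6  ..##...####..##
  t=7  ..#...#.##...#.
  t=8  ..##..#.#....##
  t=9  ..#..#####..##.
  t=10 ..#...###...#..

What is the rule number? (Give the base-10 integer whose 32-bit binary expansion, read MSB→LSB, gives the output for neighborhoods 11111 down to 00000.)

3899950457

  [31] ##### => #  t=0,i=10
  [30] ####. => #  t=0,i=11
  [29] ###.# => #  t=0,i=2
  [28] ###.. => .  t=0,i=12
  [27] ##.## => #  t=3,i=5
  [26] ##.#. => .  t=0,i=3
  [25] ##..# => .  t=0,i=13
  [24] ##... => .  t=1,i=12
  [23] #.### => .  t=1,i=9
  [22] #.##. => #  t=1,i=4
  [21] #.#.# => #  t=1,i=7
  [20] #.#.. => #  t=0,i=4
  [19] #..## => .  t=0,i=14
  [18] #..#. => #  t=2,i=1
  [17] #...# => .  t=0,i=6
  [16] #.... => .  t=1,i=13
  [15] .#### => #  t=0,i=9
  [14] .###. => .  t=0,i=1
  [13] .##.# => .  t=1,i=5
  [12] .##.. => .  t=3,i=11
  [11] .#.## => .  t=1,i=3
  [10] .#.#. => #  t=2,i=3
  [9] .#..# => .  t=2,i=0
  [8] .#... => #  t=0,i=5
  [7] ..### => .  t=0,i=0
  [6] ..##. => #  t=4,i=13
  [5] ..#.# => #  t=1,i=2
  [4] ..#.. => #  t=2,i=7
  [3] ...## => #  t=0,i=7
  [2] ...#. => .  t=1,i=1
  [1] ....# => .  t=1,i=0
  [0] ..... => #  t=1,i=14
  bits 11101000011101001000010101111001 = 3899950457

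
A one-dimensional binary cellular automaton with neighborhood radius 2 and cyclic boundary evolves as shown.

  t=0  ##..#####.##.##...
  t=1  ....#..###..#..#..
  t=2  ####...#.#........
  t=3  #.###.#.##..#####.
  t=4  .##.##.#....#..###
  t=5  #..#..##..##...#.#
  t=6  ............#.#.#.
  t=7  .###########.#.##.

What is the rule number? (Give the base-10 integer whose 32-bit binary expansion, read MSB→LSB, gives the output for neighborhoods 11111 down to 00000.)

  [31] ##### => .  t=0,i=6
  [30] ####. => #  t=0,i=7
  [29] ###.# => #  t=0,i=8
  [28] ###.. => #  t=1,i=9
  [27] ##.## => #  t=0,i=9
  [26] ##.#. => #  t=3,i=5
  [25] ##..# => .  t=0,i=2
  [24] ##... => #  t=0,i=15
  [23] #.### => #  t=3,i=2
  [22] #.##. => .  t=0,i=10
  [21] #.#.# => .  t=3,i=0
  [20] #.#.. => #  t=2,i=9
  [19] #..## => .  t=0,i=3
  [18] #..#. => .  t=1,i=11
  [17] #...# => .  t=0,i=16
  [16] #.... => .  t=1,i=17
  [15] .#### => .  t=0,i=5
  [14] .###. => .  t=1,i=8
  [13] .##.# => .  t=0,i=11
  [12] .##.. => .  t=0,i=1
  [11] .#.## => #  t=3,i=1
  [10] .#.#. => #  t=2,i=8
  [9] .#..# => .  t=1,i=5
  [8] .#... => .  t=1,i=16
  [7] ..### => #  t=0,i=4
  [6] ..##. => .  t=0,i=0
  [5] ..#.# => .  t=2,i=7
  [4] ..#.. => .  t=1,i=4
  [3] ...## => .  t=0,i=17
  [2] ...#. => #  t=1,i=3
  [1] ....# => #  t=1,i=2
  [0] ..... => #  t=1,i=0
  bits 01111101100100000000110010000111 = 2106592391

2106592391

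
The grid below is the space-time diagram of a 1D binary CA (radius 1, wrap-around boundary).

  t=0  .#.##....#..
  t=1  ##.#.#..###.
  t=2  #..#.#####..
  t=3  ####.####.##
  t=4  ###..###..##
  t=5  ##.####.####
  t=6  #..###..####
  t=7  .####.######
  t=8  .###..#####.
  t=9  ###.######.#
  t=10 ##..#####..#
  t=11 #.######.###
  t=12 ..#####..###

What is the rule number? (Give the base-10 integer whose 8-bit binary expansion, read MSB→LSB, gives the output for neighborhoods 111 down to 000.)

158

  ### -> #   bit 7 = 1  t=1,i=9
  ##. -> .   bit 6 = 0  t=0,i=4
  #.# -> .   bit 5 = 0  t=0,i=2
  #.. -> #   bit 4 = 1  t=0,i=5
  .## -> #   bit 3 = 1  t=0,i=3
  .#. -> #   bit 2 = 1  t=0,i=1
  ..# -> #   bit 1 = 1  t=0,i=0
  ... -> .   bit 0 = 0  t=0,i=6
  bits 10011110 = 158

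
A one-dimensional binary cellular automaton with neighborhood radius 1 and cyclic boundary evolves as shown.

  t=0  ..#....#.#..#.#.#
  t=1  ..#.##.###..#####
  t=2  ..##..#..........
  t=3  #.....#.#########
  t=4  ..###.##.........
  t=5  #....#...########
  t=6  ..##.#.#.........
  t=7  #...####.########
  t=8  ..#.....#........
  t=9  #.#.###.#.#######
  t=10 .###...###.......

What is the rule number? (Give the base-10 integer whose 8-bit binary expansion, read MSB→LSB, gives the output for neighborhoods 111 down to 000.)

37

  nb ###: next=.  (t=1,i=8, bit7=0)
  nb ##.: next=.  (t=1,i=5, bit6=0)
  nb #.#: next=#  (t=0,i=8, bit5=1)
  nb #..: next=.  (t=0,i=0, bit4=0)
  nb .##: next=.  (t=1,i=4, bit3=0)
  nb .#.: next=#  (t=0,i=2, bit2=1)
  nb ..#: next=.  (t=0,i=1, bit1=0)
  nb ...: next=#  (t=0,i=4, bit0=1)
  bits 00100101 = 37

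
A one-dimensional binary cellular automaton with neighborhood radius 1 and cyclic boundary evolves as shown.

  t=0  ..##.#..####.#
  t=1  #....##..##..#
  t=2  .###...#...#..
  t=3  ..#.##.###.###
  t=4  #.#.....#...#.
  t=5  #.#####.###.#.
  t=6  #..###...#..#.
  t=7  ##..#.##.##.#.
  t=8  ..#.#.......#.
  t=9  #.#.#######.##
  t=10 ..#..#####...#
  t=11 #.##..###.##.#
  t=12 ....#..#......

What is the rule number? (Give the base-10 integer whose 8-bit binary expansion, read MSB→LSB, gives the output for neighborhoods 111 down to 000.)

149

  [7] ### => #  t=0,i=9
  [6] ##. => .  t=0,i=3
  [5] #.# => .  t=0,i=4
  [4] #.. => #  t=0,i=0
  [3] .## => .  t=0,i=2
  [2] .#. => #  t=0,i=5
  [1] ..# => .  t=0,i=1
  [0] ... => #  t=1,i=2
  bits 10010101 = 149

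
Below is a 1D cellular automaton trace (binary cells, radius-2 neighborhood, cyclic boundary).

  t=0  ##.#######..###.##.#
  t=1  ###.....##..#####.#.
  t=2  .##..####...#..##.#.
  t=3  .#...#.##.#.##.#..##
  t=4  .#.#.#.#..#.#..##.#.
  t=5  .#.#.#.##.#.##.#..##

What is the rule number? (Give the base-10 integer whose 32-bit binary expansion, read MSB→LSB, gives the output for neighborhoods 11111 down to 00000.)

2020754171

  nb #####: next=.  (t=0,i=5, bit31=0)
  nb ####.: next=#  (t=0,i=8, bit30=1)
  nb ###.#: next=#  (t=0,i=1, bit29=1)
  nb ###..: next=#  (t=0,i=9, bit28=1)
  nb ##.##: next=#  (t=0,i=2, bit27=1)
  nb ##.#.: next=.  (t=1,i=17, bit26=0)
  nb ##..#: next=.  (t=0,i=10, bit25=0)
  nb ##...: next=.  (t=1,i=3, bit24=0)
  nb #.###: next=.  (t=0,i=3, bit23=0)
  nb #.##.: next=#  (t=0,i=16, bit22=1)
  nb #.#.#: next=#  (t=1,i=18, bit21=1)
  nb #.#..: next=#  (t=2,i=18, bit20=1)
  nb #..##: next=.  (t=0,i=11, bit19=0)
  nb #..#.: next=.  (t=4,i=0, bit18=0)
  nb #...#: next=#  (t=2,i=10, bit17=1)
  nb #....: next=.  (t=1,i=4, bit16=0)
  nb .####: next=.  (t=0,i=4, bit15=0)
  nb .###.: next=#  (t=0,i=0, bit14=1)
  nb .##.#: next=.  (t=0,i=17, bit13=0)
  nb .##..: next=.  (t=1,i=9, bit12=0)
  nb .#.##: next=.  (t=1,i=19, bit11=0)
  nb .#.#.: next=.  (t=4,i=2, bit10=0)
  nb .#..#: next=#  (t=2,i=13, bit9=1)
  nb .#...: next=.  (t=3,i=2, bit8=0)
  nb ..###: next=#  (t=0,i=12, bit7=1)
  nb ..##.: next=#  (t=1,i=8, bit6=1)
  nb ..#.#: next=#  (t=3,i=5, bit5=1)
  nb ..#..: next=#  (t=2,i=12, bit4=1)
  nb ...##: next=#  (t=1,i=7, bit3=1)
  nb ...#.: next=.  (t=2,i=11, bit2=0)
  nb ....#: next=#  (t=1,i=6, bit1=1)
  nb .....: next=#  (t=1,i=5, bit0=1)
  bits 01111000011100100100001011111011 = 2020754171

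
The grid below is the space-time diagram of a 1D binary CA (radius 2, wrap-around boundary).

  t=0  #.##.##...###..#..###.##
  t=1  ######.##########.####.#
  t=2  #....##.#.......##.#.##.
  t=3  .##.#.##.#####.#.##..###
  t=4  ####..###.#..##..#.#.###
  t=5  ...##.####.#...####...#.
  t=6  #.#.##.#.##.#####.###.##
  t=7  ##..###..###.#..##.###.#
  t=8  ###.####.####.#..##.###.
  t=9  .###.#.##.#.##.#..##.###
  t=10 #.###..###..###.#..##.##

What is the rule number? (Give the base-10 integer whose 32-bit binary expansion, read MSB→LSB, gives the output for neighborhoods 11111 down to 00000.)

1061676985

  ##### -> .   bit 31 = 0  t=1,i=1
  ####. -> .   bit 30 = 0  t=1,i=4
  ###.# -> #   bit 29 = 1  t=0,i=0
  ###.. -> #   bit 28 = 1  t=0,i=12
  ##.## -> #   bit 27 = 1  t=0,i=1
  ##.#. -> #   bit 26 = 1  t=2,i=7
  ##..# -> #   bit 25 = 1  t=0,i=13
  ##... -> #   bit 24 = 1  t=0,i=7
  #.### -> .   bit 23 = 0  t=0,i=22
  #.##. -> #   bit 22 = 1  t=0,i=2
  #.#.# -> .   bit 21 = 0  t=2,i=19
  #.#.. -> .   bit 20 = 0  t=2,i=0
  #..## -> .   bit 19 = 0  t=0,i=17
  #..#. -> #   bit 18 = 1  t=0,i=14
  #...# -> #   bit 17 = 1  t=0,i=8
  #.... -> #   bit 16 = 1  t=2,i=2
  .#### -> #   bit 15 = 1  t=1,i=0
  .###. -> #   bit 14 = 1  t=0,i=11
  .##.# -> #   bit 13 = 1  t=0,i=3
  .##.. -> .   bit 12 = 0  t=0,i=6
  .#.## -> .   bit 11 = 0  t=2,i=20
  .#.#. -> #   bit 10 = 1  t=4,i=18
  .#..# -> #   bit 9 = 1  t=0,i=16
  .#... -> #   bit 8 = 1  t=2,i=1
  ..### -> #   bit 7 = 1  t=0,i=10
  ..##. -> .   bit 6 = 0  t=2,i=5
  ..#.# -> #   bit 5 = 1  t=4,i=17
  ..#.. -> #   bit 4 = 1  t=0,i=15
  ...## -> #   bit 3 = 1  t=0,i=9
  ...#. -> .   bit 2 = 0  t=5,i=21
  ....# -> .   bit 1 = 0  t=2,i=3
  ..... -> #   bit 0 = 1  t=2,i=11
  bits 00111111010001111110011110111001 = 1061676985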